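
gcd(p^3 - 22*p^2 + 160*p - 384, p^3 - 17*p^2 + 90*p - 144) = p^2 - 14*p + 48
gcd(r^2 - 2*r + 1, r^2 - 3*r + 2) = r - 1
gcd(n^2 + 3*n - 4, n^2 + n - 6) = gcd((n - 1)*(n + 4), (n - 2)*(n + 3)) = 1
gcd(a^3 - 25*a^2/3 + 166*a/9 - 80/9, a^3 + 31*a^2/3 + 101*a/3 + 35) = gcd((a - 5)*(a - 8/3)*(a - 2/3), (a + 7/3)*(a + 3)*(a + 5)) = 1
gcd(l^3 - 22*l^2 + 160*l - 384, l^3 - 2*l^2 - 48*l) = l - 8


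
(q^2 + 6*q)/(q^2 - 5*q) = (q + 6)/(q - 5)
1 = 1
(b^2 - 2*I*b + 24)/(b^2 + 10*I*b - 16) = (b^2 - 2*I*b + 24)/(b^2 + 10*I*b - 16)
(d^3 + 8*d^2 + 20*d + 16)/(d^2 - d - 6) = (d^2 + 6*d + 8)/(d - 3)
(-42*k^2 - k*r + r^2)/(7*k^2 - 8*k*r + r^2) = (6*k + r)/(-k + r)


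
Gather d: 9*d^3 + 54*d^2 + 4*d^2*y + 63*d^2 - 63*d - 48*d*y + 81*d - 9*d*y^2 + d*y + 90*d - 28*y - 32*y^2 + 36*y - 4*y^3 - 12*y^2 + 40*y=9*d^3 + d^2*(4*y + 117) + d*(-9*y^2 - 47*y + 108) - 4*y^3 - 44*y^2 + 48*y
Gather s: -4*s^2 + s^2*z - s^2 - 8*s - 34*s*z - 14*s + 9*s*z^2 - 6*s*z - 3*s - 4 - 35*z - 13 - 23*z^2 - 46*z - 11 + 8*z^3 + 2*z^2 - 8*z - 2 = s^2*(z - 5) + s*(9*z^2 - 40*z - 25) + 8*z^3 - 21*z^2 - 89*z - 30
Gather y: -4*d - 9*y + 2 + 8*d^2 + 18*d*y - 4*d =8*d^2 - 8*d + y*(18*d - 9) + 2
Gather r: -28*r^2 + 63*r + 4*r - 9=-28*r^2 + 67*r - 9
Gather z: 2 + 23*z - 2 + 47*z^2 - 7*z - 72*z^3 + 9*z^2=-72*z^3 + 56*z^2 + 16*z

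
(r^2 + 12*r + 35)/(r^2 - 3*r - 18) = (r^2 + 12*r + 35)/(r^2 - 3*r - 18)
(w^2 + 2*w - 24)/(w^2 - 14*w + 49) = (w^2 + 2*w - 24)/(w^2 - 14*w + 49)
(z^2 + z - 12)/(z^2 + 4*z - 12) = (z^2 + z - 12)/(z^2 + 4*z - 12)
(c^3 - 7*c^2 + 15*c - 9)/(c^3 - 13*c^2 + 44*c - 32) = (c^2 - 6*c + 9)/(c^2 - 12*c + 32)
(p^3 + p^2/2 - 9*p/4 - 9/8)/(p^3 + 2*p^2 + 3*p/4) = (p - 3/2)/p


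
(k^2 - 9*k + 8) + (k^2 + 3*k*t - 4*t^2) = 2*k^2 + 3*k*t - 9*k - 4*t^2 + 8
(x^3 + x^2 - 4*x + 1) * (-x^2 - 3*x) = -x^5 - 4*x^4 + x^3 + 11*x^2 - 3*x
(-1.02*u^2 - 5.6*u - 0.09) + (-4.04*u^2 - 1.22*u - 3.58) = -5.06*u^2 - 6.82*u - 3.67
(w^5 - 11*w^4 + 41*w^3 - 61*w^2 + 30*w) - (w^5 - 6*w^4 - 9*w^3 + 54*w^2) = -5*w^4 + 50*w^3 - 115*w^2 + 30*w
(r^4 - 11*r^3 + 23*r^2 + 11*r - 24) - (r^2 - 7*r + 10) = r^4 - 11*r^3 + 22*r^2 + 18*r - 34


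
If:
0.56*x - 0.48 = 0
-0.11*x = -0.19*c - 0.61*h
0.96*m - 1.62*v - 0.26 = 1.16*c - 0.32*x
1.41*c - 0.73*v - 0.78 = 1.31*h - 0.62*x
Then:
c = 0.401532912533814*v + 0.248099961355146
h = 0.077289707587273 - 0.125067628494139*v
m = 2.17268560264503*v + 0.284906500923183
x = 0.86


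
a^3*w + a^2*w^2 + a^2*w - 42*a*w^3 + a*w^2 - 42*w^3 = (a - 6*w)*(a + 7*w)*(a*w + w)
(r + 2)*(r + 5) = r^2 + 7*r + 10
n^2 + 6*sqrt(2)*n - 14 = (n - sqrt(2))*(n + 7*sqrt(2))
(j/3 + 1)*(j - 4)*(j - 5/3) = j^3/3 - 8*j^2/9 - 31*j/9 + 20/3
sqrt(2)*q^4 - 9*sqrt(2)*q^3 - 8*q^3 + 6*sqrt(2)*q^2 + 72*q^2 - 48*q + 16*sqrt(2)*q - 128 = (q - 8)*(q - 2)*(q - 4*sqrt(2))*(sqrt(2)*q + sqrt(2))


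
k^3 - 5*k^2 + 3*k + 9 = (k - 3)^2*(k + 1)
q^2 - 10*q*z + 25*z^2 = (q - 5*z)^2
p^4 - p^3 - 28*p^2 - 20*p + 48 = (p - 6)*(p - 1)*(p + 2)*(p + 4)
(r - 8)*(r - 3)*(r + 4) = r^3 - 7*r^2 - 20*r + 96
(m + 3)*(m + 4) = m^2 + 7*m + 12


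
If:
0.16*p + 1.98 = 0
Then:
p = -12.38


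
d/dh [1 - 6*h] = -6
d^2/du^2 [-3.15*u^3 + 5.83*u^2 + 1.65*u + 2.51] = 11.66 - 18.9*u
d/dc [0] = 0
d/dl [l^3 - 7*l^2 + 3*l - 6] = 3*l^2 - 14*l + 3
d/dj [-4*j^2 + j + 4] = 1 - 8*j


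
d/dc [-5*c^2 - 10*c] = -10*c - 10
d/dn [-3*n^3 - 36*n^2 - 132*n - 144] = -9*n^2 - 72*n - 132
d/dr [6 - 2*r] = -2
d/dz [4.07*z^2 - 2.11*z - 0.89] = 8.14*z - 2.11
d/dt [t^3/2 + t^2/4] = t*(3*t + 1)/2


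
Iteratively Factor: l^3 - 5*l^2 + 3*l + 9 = (l - 3)*(l^2 - 2*l - 3) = (l - 3)^2*(l + 1)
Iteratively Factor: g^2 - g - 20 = (g - 5)*(g + 4)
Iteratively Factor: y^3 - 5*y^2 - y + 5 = (y - 5)*(y^2 - 1) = (y - 5)*(y + 1)*(y - 1)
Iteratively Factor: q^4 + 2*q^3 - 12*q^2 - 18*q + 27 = (q + 3)*(q^3 - q^2 - 9*q + 9) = (q - 1)*(q + 3)*(q^2 - 9) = (q - 3)*(q - 1)*(q + 3)*(q + 3)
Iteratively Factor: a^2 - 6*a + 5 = (a - 5)*(a - 1)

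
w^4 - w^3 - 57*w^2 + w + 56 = (w - 8)*(w - 1)*(w + 1)*(w + 7)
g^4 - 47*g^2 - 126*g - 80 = (g - 8)*(g + 1)*(g + 2)*(g + 5)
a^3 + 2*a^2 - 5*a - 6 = (a - 2)*(a + 1)*(a + 3)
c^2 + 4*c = c*(c + 4)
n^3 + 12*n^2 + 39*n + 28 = (n + 1)*(n + 4)*(n + 7)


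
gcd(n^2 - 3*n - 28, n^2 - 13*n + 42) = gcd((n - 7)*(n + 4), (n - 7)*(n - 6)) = n - 7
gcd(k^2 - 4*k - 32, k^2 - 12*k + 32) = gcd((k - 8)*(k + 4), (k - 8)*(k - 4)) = k - 8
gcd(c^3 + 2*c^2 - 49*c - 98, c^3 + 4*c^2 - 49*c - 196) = c^2 - 49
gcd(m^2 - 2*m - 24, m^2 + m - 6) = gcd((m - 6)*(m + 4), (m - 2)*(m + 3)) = 1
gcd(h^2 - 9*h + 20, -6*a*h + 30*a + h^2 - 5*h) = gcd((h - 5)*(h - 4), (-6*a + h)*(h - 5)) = h - 5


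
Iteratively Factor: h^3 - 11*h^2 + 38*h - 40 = (h - 4)*(h^2 - 7*h + 10) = (h - 4)*(h - 2)*(h - 5)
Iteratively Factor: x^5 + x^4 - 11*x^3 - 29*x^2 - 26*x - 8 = (x + 1)*(x^4 - 11*x^2 - 18*x - 8) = (x + 1)^2*(x^3 - x^2 - 10*x - 8) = (x + 1)^3*(x^2 - 2*x - 8) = (x - 4)*(x + 1)^3*(x + 2)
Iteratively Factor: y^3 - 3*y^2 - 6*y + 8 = (y - 1)*(y^2 - 2*y - 8) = (y - 1)*(y + 2)*(y - 4)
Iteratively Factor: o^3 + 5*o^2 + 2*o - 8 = (o - 1)*(o^2 + 6*o + 8) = (o - 1)*(o + 2)*(o + 4)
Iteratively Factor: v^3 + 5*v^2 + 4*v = (v)*(v^2 + 5*v + 4) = v*(v + 4)*(v + 1)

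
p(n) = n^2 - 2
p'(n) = 2*n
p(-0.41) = -1.83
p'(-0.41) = -0.82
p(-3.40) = 9.56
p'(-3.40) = -6.80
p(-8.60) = 71.96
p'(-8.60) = -17.20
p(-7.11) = 48.55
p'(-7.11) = -14.22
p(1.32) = -0.26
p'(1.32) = 2.64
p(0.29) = -1.92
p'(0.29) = 0.58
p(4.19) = 15.56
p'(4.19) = 8.38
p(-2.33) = 3.43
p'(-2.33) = -4.66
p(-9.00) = 79.00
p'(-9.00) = -18.00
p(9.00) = 79.00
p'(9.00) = 18.00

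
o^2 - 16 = (o - 4)*(o + 4)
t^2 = t^2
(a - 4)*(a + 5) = a^2 + a - 20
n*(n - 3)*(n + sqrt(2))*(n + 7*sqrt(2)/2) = n^4 - 3*n^3 + 9*sqrt(2)*n^3/2 - 27*sqrt(2)*n^2/2 + 7*n^2 - 21*n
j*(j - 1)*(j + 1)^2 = j^4 + j^3 - j^2 - j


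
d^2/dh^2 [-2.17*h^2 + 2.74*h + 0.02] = -4.34000000000000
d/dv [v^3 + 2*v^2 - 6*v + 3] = 3*v^2 + 4*v - 6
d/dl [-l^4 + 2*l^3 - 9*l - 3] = -4*l^3 + 6*l^2 - 9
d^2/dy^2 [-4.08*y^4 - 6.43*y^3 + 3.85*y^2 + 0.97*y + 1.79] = -48.96*y^2 - 38.58*y + 7.7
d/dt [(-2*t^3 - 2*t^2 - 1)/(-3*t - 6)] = (4*t^3 + 14*t^2 + 8*t - 1)/(3*(t^2 + 4*t + 4))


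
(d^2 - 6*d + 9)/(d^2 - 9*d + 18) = (d - 3)/(d - 6)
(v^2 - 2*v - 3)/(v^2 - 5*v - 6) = (v - 3)/(v - 6)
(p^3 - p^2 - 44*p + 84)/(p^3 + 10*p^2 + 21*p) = (p^2 - 8*p + 12)/(p*(p + 3))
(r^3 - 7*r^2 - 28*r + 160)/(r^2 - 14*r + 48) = (r^2 + r - 20)/(r - 6)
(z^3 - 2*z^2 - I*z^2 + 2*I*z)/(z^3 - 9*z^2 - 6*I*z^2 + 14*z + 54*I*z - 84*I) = z*(z - I)/(z^2 - z*(7 + 6*I) + 42*I)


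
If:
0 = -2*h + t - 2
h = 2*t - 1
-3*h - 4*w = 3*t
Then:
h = -1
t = 0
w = 3/4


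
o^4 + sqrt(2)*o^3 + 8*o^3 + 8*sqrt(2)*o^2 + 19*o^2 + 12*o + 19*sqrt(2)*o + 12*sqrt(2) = (o + 1)*(o + 3)*(o + 4)*(o + sqrt(2))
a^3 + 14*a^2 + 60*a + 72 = (a + 2)*(a + 6)^2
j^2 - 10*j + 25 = (j - 5)^2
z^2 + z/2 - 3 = (z - 3/2)*(z + 2)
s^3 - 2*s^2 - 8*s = s*(s - 4)*(s + 2)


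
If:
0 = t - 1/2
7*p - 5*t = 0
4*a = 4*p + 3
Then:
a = 31/28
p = 5/14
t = 1/2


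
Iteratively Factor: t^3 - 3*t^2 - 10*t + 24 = (t - 4)*(t^2 + t - 6) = (t - 4)*(t - 2)*(t + 3)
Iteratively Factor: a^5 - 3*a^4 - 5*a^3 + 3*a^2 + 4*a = (a)*(a^4 - 3*a^3 - 5*a^2 + 3*a + 4) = a*(a + 1)*(a^3 - 4*a^2 - a + 4) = a*(a - 4)*(a + 1)*(a^2 - 1) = a*(a - 4)*(a - 1)*(a + 1)*(a + 1)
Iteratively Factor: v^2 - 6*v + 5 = (v - 1)*(v - 5)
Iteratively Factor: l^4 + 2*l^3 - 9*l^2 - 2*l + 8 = (l + 4)*(l^3 - 2*l^2 - l + 2) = (l - 1)*(l + 4)*(l^2 - l - 2) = (l - 1)*(l + 1)*(l + 4)*(l - 2)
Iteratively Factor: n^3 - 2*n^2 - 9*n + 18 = (n + 3)*(n^2 - 5*n + 6) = (n - 3)*(n + 3)*(n - 2)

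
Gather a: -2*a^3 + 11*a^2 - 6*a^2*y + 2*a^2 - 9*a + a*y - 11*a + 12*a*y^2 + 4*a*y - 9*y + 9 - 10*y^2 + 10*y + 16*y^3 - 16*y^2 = -2*a^3 + a^2*(13 - 6*y) + a*(12*y^2 + 5*y - 20) + 16*y^3 - 26*y^2 + y + 9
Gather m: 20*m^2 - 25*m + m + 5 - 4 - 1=20*m^2 - 24*m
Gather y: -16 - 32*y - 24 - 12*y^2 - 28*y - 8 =-12*y^2 - 60*y - 48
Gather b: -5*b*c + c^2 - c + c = -5*b*c + c^2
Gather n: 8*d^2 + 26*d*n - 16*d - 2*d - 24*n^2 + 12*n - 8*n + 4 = 8*d^2 - 18*d - 24*n^2 + n*(26*d + 4) + 4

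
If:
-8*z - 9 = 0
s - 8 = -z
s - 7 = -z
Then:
No Solution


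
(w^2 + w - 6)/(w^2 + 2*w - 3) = (w - 2)/(w - 1)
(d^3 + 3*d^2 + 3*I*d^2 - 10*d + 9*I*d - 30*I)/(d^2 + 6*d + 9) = (d^3 + 3*d^2*(1 + I) + d*(-10 + 9*I) - 30*I)/(d^2 + 6*d + 9)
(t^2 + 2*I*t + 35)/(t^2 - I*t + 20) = (t + 7*I)/(t + 4*I)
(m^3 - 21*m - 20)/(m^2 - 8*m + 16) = (m^3 - 21*m - 20)/(m^2 - 8*m + 16)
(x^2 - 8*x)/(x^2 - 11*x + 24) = x/(x - 3)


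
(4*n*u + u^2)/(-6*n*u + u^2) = (4*n + u)/(-6*n + u)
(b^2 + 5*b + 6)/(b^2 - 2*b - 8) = (b + 3)/(b - 4)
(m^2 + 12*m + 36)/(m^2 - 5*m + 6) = (m^2 + 12*m + 36)/(m^2 - 5*m + 6)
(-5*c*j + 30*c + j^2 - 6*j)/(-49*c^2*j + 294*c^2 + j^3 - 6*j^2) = (5*c - j)/(49*c^2 - j^2)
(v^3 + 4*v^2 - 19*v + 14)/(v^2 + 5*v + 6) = (v^3 + 4*v^2 - 19*v + 14)/(v^2 + 5*v + 6)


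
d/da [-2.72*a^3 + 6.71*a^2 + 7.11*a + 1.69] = -8.16*a^2 + 13.42*a + 7.11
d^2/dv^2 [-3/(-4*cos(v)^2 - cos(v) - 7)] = 3*(-64*sin(v)^4 - 79*sin(v)^2 + 22*cos(v) - 3*cos(3*v) + 89)/(-4*sin(v)^2 + cos(v) + 11)^3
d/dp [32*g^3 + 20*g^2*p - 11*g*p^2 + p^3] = 20*g^2 - 22*g*p + 3*p^2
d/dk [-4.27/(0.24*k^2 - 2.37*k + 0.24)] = (2.0496*k - 10.1199)/(0.24*k^2 - 2.37*k + 0.24)^2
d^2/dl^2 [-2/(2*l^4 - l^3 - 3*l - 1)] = 4*(3*l*(4*l - 1)*(-2*l^4 + l^3 + 3*l + 1) + (-8*l^3 + 3*l^2 + 3)^2)/(-2*l^4 + l^3 + 3*l + 1)^3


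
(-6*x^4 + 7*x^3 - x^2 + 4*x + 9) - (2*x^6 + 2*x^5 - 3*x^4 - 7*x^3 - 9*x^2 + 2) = -2*x^6 - 2*x^5 - 3*x^4 + 14*x^3 + 8*x^2 + 4*x + 7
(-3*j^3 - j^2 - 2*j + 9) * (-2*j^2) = 6*j^5 + 2*j^4 + 4*j^3 - 18*j^2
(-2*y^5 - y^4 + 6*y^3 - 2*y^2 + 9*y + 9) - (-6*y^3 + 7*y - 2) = -2*y^5 - y^4 + 12*y^3 - 2*y^2 + 2*y + 11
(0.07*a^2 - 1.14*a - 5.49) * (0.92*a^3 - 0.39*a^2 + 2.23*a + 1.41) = 0.0644*a^5 - 1.0761*a^4 - 4.4501*a^3 - 0.3024*a^2 - 13.8501*a - 7.7409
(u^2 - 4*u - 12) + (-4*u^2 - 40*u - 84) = -3*u^2 - 44*u - 96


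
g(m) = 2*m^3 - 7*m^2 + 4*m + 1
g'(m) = 6*m^2 - 14*m + 4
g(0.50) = 1.50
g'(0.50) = -1.50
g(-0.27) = -0.63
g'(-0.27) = 8.22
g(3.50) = 15.00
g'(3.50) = 28.50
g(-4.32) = -308.16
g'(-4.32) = 176.45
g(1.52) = -2.07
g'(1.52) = -3.42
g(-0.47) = -2.63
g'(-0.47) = 11.91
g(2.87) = 2.10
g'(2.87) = 13.24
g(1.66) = -2.50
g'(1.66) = -2.71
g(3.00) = 4.00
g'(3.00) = 16.00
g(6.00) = 205.00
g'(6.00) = 136.00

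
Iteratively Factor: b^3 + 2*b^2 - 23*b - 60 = (b + 3)*(b^2 - b - 20) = (b - 5)*(b + 3)*(b + 4)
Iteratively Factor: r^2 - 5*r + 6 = (r - 3)*(r - 2)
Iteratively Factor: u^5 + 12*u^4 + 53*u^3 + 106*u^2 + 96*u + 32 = (u + 4)*(u^4 + 8*u^3 + 21*u^2 + 22*u + 8) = (u + 4)^2*(u^3 + 4*u^2 + 5*u + 2) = (u + 2)*(u + 4)^2*(u^2 + 2*u + 1) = (u + 1)*(u + 2)*(u + 4)^2*(u + 1)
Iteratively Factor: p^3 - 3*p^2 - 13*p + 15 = (p - 1)*(p^2 - 2*p - 15) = (p - 5)*(p - 1)*(p + 3)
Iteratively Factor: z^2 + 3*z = (z + 3)*(z)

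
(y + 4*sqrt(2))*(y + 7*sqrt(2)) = y^2 + 11*sqrt(2)*y + 56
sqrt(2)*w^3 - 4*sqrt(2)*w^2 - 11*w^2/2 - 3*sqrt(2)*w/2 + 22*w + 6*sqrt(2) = (w - 4)*(w - 3*sqrt(2))*(sqrt(2)*w + 1/2)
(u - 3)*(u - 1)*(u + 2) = u^3 - 2*u^2 - 5*u + 6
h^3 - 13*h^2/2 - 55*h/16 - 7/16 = (h - 7)*(h + 1/4)^2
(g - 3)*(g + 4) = g^2 + g - 12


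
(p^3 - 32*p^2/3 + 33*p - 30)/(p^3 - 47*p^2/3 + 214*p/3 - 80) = (p - 3)/(p - 8)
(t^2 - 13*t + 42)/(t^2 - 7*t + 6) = (t - 7)/(t - 1)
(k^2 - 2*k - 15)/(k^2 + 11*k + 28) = (k^2 - 2*k - 15)/(k^2 + 11*k + 28)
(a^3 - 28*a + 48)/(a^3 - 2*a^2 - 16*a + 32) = (a + 6)/(a + 4)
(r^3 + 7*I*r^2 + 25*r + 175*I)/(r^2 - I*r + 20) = (r^2 + 12*I*r - 35)/(r + 4*I)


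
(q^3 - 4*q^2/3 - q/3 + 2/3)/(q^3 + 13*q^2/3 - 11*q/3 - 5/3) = (3*q^2 - q - 2)/(3*q^2 + 16*q + 5)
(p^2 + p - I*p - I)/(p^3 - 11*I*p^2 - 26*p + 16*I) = (p + 1)/(p^2 - 10*I*p - 16)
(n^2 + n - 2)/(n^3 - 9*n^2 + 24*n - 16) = (n + 2)/(n^2 - 8*n + 16)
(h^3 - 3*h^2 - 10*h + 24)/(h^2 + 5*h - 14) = (h^2 - h - 12)/(h + 7)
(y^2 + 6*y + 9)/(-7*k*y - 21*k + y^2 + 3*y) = (y + 3)/(-7*k + y)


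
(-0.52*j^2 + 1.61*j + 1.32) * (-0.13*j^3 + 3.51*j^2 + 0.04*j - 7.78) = 0.0676*j^5 - 2.0345*j^4 + 5.4587*j^3 + 8.7432*j^2 - 12.473*j - 10.2696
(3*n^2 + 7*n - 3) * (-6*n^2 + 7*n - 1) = -18*n^4 - 21*n^3 + 64*n^2 - 28*n + 3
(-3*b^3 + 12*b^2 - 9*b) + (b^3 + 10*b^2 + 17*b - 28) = -2*b^3 + 22*b^2 + 8*b - 28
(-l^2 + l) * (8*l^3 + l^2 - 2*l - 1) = -8*l^5 + 7*l^4 + 3*l^3 - l^2 - l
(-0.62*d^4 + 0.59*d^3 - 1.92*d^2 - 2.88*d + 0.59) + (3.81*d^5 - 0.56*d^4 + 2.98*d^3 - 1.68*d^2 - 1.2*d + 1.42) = 3.81*d^5 - 1.18*d^4 + 3.57*d^3 - 3.6*d^2 - 4.08*d + 2.01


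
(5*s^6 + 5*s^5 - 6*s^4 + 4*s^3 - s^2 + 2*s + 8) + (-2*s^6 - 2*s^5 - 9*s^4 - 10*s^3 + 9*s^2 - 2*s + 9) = 3*s^6 + 3*s^5 - 15*s^4 - 6*s^3 + 8*s^2 + 17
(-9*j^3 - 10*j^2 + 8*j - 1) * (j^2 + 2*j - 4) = -9*j^5 - 28*j^4 + 24*j^3 + 55*j^2 - 34*j + 4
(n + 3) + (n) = 2*n + 3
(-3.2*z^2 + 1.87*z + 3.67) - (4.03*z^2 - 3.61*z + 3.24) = -7.23*z^2 + 5.48*z + 0.43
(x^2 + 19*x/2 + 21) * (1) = x^2 + 19*x/2 + 21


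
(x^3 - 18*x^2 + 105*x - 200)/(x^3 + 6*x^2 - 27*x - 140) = (x^2 - 13*x + 40)/(x^2 + 11*x + 28)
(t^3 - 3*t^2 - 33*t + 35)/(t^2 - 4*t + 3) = (t^2 - 2*t - 35)/(t - 3)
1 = 1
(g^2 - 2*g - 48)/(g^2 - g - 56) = (g + 6)/(g + 7)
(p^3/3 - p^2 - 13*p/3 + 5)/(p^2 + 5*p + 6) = (p^2 - 6*p + 5)/(3*(p + 2))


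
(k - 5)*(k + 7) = k^2 + 2*k - 35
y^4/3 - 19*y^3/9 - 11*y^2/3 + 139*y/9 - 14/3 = (y/3 + 1)*(y - 7)*(y - 2)*(y - 1/3)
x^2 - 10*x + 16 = (x - 8)*(x - 2)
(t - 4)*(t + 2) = t^2 - 2*t - 8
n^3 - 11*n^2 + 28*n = n*(n - 7)*(n - 4)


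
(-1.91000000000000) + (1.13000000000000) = -0.780000000000000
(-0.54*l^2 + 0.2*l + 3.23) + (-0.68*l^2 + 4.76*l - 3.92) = -1.22*l^2 + 4.96*l - 0.69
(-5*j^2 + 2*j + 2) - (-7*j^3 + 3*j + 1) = 7*j^3 - 5*j^2 - j + 1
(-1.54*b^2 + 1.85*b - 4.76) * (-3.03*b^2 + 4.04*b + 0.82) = 4.6662*b^4 - 11.8271*b^3 + 20.634*b^2 - 17.7134*b - 3.9032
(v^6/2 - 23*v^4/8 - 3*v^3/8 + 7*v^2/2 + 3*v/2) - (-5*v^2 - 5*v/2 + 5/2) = v^6/2 - 23*v^4/8 - 3*v^3/8 + 17*v^2/2 + 4*v - 5/2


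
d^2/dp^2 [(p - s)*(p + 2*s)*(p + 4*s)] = 6*p + 10*s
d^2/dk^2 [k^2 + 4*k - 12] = 2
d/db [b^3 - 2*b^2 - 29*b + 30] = 3*b^2 - 4*b - 29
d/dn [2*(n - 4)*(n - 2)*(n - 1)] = 6*n^2 - 28*n + 28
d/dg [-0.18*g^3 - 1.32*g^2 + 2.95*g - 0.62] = -0.54*g^2 - 2.64*g + 2.95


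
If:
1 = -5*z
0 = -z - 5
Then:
No Solution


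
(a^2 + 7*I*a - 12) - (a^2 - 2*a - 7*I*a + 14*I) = 2*a + 14*I*a - 12 - 14*I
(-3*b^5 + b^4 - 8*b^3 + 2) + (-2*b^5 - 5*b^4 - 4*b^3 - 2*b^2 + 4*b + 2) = -5*b^5 - 4*b^4 - 12*b^3 - 2*b^2 + 4*b + 4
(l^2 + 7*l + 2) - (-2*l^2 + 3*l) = 3*l^2 + 4*l + 2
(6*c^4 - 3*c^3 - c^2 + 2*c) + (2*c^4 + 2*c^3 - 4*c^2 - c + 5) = 8*c^4 - c^3 - 5*c^2 + c + 5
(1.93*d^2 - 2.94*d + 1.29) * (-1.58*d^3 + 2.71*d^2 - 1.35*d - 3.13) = -3.0494*d^5 + 9.8755*d^4 - 12.6111*d^3 + 1.424*d^2 + 7.4607*d - 4.0377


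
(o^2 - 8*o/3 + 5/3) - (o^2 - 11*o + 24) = 25*o/3 - 67/3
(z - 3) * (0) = 0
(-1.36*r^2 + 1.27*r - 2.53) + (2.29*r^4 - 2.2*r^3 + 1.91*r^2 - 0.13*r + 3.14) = 2.29*r^4 - 2.2*r^3 + 0.55*r^2 + 1.14*r + 0.61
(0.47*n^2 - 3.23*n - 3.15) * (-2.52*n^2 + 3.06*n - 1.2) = -1.1844*n^4 + 9.5778*n^3 - 2.5098*n^2 - 5.763*n + 3.78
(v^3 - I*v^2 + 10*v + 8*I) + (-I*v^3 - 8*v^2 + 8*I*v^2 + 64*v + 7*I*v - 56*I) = v^3 - I*v^3 - 8*v^2 + 7*I*v^2 + 74*v + 7*I*v - 48*I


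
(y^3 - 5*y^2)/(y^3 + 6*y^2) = (y - 5)/(y + 6)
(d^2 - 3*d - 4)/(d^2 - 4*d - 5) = (d - 4)/(d - 5)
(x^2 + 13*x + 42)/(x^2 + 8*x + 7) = (x + 6)/(x + 1)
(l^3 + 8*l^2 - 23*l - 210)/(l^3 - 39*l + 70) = (l + 6)/(l - 2)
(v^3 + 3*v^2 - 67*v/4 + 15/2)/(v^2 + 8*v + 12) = (v^2 - 3*v + 5/4)/(v + 2)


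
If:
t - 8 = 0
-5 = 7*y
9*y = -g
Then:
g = 45/7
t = 8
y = -5/7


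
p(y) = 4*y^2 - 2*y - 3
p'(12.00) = 94.00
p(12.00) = 549.00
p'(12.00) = 94.00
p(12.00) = 549.00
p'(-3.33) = -28.64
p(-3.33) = 48.02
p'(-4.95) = -41.60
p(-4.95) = 104.91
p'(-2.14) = -19.12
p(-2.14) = 19.60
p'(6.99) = 53.92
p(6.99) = 178.46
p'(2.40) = 17.20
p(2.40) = 15.24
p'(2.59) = 18.72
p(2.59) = 18.65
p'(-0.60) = -6.80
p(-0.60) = -0.36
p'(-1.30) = -12.40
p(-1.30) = 6.36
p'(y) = 8*y - 2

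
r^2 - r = r*(r - 1)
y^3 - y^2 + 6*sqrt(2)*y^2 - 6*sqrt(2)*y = y*(y - 1)*(y + 6*sqrt(2))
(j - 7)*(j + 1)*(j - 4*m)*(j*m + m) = j^4*m - 4*j^3*m^2 - 5*j^3*m + 20*j^2*m^2 - 13*j^2*m + 52*j*m^2 - 7*j*m + 28*m^2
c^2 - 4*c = c*(c - 4)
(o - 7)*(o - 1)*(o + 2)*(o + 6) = o^4 - 45*o^2 - 40*o + 84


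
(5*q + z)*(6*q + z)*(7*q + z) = 210*q^3 + 107*q^2*z + 18*q*z^2 + z^3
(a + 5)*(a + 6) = a^2 + 11*a + 30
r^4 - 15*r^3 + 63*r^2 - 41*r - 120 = (r - 8)*(r - 5)*(r - 3)*(r + 1)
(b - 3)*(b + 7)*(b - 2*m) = b^3 - 2*b^2*m + 4*b^2 - 8*b*m - 21*b + 42*m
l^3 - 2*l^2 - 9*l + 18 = (l - 3)*(l - 2)*(l + 3)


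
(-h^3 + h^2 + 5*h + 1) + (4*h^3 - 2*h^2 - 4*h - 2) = 3*h^3 - h^2 + h - 1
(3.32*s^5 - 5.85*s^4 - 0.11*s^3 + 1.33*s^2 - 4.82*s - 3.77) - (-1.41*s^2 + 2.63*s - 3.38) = 3.32*s^5 - 5.85*s^4 - 0.11*s^3 + 2.74*s^2 - 7.45*s - 0.39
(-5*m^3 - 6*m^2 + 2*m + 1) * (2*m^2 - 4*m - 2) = -10*m^5 + 8*m^4 + 38*m^3 + 6*m^2 - 8*m - 2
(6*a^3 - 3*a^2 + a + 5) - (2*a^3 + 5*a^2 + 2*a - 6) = 4*a^3 - 8*a^2 - a + 11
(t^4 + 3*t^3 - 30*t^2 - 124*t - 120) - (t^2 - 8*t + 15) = t^4 + 3*t^3 - 31*t^2 - 116*t - 135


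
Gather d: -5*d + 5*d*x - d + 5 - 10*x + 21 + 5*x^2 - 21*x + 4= d*(5*x - 6) + 5*x^2 - 31*x + 30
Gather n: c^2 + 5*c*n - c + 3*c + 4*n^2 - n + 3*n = c^2 + 2*c + 4*n^2 + n*(5*c + 2)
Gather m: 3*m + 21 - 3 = 3*m + 18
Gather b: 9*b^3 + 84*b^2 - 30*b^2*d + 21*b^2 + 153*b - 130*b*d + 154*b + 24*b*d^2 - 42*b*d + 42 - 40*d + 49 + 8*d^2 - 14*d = 9*b^3 + b^2*(105 - 30*d) + b*(24*d^2 - 172*d + 307) + 8*d^2 - 54*d + 91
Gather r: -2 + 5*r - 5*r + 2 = 0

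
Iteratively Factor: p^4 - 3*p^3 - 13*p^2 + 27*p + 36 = (p + 1)*(p^3 - 4*p^2 - 9*p + 36) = (p + 1)*(p + 3)*(p^2 - 7*p + 12) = (p - 3)*(p + 1)*(p + 3)*(p - 4)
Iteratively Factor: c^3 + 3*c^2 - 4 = (c + 2)*(c^2 + c - 2) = (c + 2)^2*(c - 1)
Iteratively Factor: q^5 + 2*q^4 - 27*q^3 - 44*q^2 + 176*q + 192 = (q - 3)*(q^4 + 5*q^3 - 12*q^2 - 80*q - 64) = (q - 3)*(q + 4)*(q^3 + q^2 - 16*q - 16) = (q - 3)*(q + 1)*(q + 4)*(q^2 - 16) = (q - 3)*(q + 1)*(q + 4)^2*(q - 4)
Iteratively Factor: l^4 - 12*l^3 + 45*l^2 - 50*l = (l)*(l^3 - 12*l^2 + 45*l - 50) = l*(l - 5)*(l^2 - 7*l + 10) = l*(l - 5)^2*(l - 2)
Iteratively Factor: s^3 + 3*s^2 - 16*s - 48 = (s - 4)*(s^2 + 7*s + 12) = (s - 4)*(s + 4)*(s + 3)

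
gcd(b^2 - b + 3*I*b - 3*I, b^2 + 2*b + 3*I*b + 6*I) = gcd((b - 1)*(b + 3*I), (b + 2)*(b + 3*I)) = b + 3*I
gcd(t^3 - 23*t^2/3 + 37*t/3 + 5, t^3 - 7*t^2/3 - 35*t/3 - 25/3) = t - 5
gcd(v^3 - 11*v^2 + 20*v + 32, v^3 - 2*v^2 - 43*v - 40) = v^2 - 7*v - 8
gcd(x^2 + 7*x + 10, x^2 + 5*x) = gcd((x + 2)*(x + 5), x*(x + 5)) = x + 5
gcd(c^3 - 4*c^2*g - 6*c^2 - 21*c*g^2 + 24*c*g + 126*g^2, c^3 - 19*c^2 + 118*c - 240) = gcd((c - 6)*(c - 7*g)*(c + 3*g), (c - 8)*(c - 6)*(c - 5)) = c - 6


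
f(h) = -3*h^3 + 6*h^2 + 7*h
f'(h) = -9*h^2 + 12*h + 7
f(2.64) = 5.10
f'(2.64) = -24.05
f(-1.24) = 6.27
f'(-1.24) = -21.72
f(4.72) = -148.75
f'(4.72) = -136.87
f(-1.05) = 2.74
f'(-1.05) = -15.52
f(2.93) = -3.44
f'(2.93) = -35.10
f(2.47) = 8.69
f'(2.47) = -18.27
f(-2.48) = 65.30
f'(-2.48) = -78.11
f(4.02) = -69.79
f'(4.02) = -90.20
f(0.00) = 0.00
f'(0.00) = 7.00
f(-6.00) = 822.00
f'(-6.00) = -389.00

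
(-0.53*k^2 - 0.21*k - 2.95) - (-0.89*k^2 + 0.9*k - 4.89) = 0.36*k^2 - 1.11*k + 1.94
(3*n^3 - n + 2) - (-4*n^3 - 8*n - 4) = 7*n^3 + 7*n + 6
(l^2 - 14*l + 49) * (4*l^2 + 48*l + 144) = 4*l^4 - 8*l^3 - 332*l^2 + 336*l + 7056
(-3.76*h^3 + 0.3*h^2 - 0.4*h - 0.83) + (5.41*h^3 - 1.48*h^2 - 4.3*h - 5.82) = 1.65*h^3 - 1.18*h^2 - 4.7*h - 6.65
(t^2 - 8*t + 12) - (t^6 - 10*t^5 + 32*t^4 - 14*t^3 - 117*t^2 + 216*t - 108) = -t^6 + 10*t^5 - 32*t^4 + 14*t^3 + 118*t^2 - 224*t + 120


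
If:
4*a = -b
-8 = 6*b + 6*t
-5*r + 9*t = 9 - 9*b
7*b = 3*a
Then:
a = 0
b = 0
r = -21/5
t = -4/3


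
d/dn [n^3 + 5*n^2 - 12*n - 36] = 3*n^2 + 10*n - 12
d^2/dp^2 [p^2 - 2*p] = 2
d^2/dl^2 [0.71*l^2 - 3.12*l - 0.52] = 1.42000000000000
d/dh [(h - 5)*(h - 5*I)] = 2*h - 5 - 5*I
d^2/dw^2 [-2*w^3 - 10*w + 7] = -12*w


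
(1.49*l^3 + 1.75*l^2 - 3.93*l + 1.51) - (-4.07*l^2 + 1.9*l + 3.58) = 1.49*l^3 + 5.82*l^2 - 5.83*l - 2.07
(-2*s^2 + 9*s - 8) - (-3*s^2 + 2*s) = s^2 + 7*s - 8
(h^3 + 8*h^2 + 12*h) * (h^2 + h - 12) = h^5 + 9*h^4 + 8*h^3 - 84*h^2 - 144*h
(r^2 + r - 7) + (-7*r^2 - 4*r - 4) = -6*r^2 - 3*r - 11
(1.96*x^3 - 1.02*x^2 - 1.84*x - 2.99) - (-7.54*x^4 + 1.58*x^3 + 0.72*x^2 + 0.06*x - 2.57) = 7.54*x^4 + 0.38*x^3 - 1.74*x^2 - 1.9*x - 0.42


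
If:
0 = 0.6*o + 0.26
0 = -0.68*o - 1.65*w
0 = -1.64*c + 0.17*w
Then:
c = 0.02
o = -0.43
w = 0.18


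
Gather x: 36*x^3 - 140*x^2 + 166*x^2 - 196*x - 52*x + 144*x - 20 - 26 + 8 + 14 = 36*x^3 + 26*x^2 - 104*x - 24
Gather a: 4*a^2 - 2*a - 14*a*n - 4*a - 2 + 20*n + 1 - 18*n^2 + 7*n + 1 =4*a^2 + a*(-14*n - 6) - 18*n^2 + 27*n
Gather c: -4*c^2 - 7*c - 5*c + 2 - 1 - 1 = -4*c^2 - 12*c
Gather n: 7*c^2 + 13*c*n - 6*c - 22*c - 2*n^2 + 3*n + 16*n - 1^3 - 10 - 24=7*c^2 - 28*c - 2*n^2 + n*(13*c + 19) - 35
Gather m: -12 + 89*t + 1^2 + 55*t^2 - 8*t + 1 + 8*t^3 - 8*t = 8*t^3 + 55*t^2 + 73*t - 10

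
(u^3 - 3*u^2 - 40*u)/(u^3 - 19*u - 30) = u*(-u^2 + 3*u + 40)/(-u^3 + 19*u + 30)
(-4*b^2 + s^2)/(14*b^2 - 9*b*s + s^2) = (2*b + s)/(-7*b + s)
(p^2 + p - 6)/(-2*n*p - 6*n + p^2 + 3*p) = (p - 2)/(-2*n + p)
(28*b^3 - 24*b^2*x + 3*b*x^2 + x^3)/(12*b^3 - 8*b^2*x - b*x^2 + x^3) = (7*b + x)/(3*b + x)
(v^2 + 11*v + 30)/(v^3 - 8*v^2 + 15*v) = (v^2 + 11*v + 30)/(v*(v^2 - 8*v + 15))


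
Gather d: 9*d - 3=9*d - 3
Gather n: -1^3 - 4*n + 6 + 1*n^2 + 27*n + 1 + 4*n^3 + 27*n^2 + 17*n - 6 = 4*n^3 + 28*n^2 + 40*n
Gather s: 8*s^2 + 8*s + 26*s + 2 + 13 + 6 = 8*s^2 + 34*s + 21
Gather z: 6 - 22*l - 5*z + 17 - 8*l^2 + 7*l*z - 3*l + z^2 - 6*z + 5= -8*l^2 - 25*l + z^2 + z*(7*l - 11) + 28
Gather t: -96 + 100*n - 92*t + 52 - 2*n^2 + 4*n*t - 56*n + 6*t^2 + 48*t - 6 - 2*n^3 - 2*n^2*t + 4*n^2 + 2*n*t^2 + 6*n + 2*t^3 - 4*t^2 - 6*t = -2*n^3 + 2*n^2 + 50*n + 2*t^3 + t^2*(2*n + 2) + t*(-2*n^2 + 4*n - 50) - 50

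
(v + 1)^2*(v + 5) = v^3 + 7*v^2 + 11*v + 5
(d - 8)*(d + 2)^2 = d^3 - 4*d^2 - 28*d - 32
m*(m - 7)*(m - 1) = m^3 - 8*m^2 + 7*m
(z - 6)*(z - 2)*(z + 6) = z^3 - 2*z^2 - 36*z + 72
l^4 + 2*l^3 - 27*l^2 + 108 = (l - 3)^2*(l + 2)*(l + 6)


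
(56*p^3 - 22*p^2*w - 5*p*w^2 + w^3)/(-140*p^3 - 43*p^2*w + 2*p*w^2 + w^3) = (-2*p + w)/(5*p + w)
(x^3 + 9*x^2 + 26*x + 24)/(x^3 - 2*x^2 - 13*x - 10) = (x^2 + 7*x + 12)/(x^2 - 4*x - 5)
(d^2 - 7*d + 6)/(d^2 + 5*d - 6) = (d - 6)/(d + 6)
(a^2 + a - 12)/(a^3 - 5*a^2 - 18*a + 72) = 1/(a - 6)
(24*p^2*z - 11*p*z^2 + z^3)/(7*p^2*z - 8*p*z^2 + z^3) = (24*p^2 - 11*p*z + z^2)/(7*p^2 - 8*p*z + z^2)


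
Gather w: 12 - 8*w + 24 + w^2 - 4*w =w^2 - 12*w + 36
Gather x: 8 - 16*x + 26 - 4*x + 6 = 40 - 20*x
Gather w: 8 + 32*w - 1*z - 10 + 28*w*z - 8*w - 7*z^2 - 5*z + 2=w*(28*z + 24) - 7*z^2 - 6*z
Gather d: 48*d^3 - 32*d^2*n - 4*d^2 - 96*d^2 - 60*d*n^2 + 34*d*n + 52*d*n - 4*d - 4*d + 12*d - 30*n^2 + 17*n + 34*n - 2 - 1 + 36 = 48*d^3 + d^2*(-32*n - 100) + d*(-60*n^2 + 86*n + 4) - 30*n^2 + 51*n + 33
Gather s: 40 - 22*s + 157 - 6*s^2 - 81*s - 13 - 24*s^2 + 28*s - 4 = -30*s^2 - 75*s + 180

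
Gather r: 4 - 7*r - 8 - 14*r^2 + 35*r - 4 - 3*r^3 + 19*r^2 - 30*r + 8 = -3*r^3 + 5*r^2 - 2*r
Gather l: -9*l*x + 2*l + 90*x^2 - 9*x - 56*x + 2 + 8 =l*(2 - 9*x) + 90*x^2 - 65*x + 10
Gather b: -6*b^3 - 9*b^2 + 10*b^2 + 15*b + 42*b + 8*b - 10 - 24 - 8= -6*b^3 + b^2 + 65*b - 42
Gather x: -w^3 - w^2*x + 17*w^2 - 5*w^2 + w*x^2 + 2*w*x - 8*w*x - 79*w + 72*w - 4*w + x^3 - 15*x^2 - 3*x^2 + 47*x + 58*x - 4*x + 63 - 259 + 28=-w^3 + 12*w^2 - 11*w + x^3 + x^2*(w - 18) + x*(-w^2 - 6*w + 101) - 168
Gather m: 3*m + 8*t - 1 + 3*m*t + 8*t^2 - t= m*(3*t + 3) + 8*t^2 + 7*t - 1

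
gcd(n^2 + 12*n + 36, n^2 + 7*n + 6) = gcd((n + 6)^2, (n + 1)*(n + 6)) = n + 6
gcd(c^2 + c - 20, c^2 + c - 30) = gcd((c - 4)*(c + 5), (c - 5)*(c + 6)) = 1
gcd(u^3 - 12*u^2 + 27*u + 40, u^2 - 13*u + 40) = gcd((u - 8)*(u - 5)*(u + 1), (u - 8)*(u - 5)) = u^2 - 13*u + 40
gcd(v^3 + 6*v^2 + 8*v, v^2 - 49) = 1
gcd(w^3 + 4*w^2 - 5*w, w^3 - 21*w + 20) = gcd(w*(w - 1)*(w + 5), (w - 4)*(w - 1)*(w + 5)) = w^2 + 4*w - 5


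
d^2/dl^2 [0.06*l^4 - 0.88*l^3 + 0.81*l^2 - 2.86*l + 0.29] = 0.72*l^2 - 5.28*l + 1.62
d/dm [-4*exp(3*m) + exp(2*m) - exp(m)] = (-12*exp(2*m) + 2*exp(m) - 1)*exp(m)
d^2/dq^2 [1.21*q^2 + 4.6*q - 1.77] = 2.42000000000000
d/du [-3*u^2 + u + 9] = 1 - 6*u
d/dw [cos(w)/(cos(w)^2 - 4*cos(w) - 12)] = (cos(w)^2 + 12)*sin(w)/((cos(w) - 6)^2*(cos(w) + 2)^2)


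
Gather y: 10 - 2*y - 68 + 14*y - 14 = 12*y - 72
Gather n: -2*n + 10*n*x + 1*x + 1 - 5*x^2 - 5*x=n*(10*x - 2) - 5*x^2 - 4*x + 1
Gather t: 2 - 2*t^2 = 2 - 2*t^2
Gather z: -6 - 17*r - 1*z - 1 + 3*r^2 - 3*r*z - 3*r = 3*r^2 - 20*r + z*(-3*r - 1) - 7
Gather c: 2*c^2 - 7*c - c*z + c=2*c^2 + c*(-z - 6)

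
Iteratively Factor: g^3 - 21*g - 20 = (g + 4)*(g^2 - 4*g - 5) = (g - 5)*(g + 4)*(g + 1)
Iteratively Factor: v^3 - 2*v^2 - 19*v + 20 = (v + 4)*(v^2 - 6*v + 5) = (v - 1)*(v + 4)*(v - 5)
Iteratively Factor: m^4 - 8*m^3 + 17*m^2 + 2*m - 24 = (m - 2)*(m^3 - 6*m^2 + 5*m + 12) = (m - 4)*(m - 2)*(m^2 - 2*m - 3) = (m - 4)*(m - 2)*(m + 1)*(m - 3)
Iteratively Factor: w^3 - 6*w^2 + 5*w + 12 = (w + 1)*(w^2 - 7*w + 12) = (w - 4)*(w + 1)*(w - 3)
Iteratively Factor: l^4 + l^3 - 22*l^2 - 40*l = (l)*(l^3 + l^2 - 22*l - 40) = l*(l + 2)*(l^2 - l - 20) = l*(l + 2)*(l + 4)*(l - 5)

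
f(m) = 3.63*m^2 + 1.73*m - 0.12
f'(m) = 7.26*m + 1.73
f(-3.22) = 31.95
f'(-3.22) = -21.65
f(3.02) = 38.21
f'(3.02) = 23.66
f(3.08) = 39.64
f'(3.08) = 24.09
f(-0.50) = -0.08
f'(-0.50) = -1.90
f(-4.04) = 52.14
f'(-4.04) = -27.60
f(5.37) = 113.85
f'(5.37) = 40.72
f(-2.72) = 22.03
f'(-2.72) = -18.02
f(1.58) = 11.68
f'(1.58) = 13.20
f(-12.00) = 501.84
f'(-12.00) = -85.39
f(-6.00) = 120.18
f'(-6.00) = -41.83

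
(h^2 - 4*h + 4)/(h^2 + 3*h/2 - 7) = 2*(h - 2)/(2*h + 7)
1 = 1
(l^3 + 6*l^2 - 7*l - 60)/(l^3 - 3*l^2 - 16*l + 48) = (l + 5)/(l - 4)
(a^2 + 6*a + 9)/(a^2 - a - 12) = (a + 3)/(a - 4)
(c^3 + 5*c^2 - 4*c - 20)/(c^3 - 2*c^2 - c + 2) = (c^2 + 7*c + 10)/(c^2 - 1)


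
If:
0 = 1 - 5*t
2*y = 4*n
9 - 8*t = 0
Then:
No Solution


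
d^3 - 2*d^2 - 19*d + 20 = (d - 5)*(d - 1)*(d + 4)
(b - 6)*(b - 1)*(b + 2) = b^3 - 5*b^2 - 8*b + 12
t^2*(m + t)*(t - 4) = m*t^3 - 4*m*t^2 + t^4 - 4*t^3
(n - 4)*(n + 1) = n^2 - 3*n - 4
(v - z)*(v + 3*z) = v^2 + 2*v*z - 3*z^2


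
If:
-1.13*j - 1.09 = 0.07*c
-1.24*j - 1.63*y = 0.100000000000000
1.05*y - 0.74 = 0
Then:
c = 0.69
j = -1.01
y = 0.70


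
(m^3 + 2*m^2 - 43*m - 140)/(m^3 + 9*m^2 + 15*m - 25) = (m^2 - 3*m - 28)/(m^2 + 4*m - 5)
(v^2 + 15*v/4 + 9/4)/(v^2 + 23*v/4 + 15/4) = (v + 3)/(v + 5)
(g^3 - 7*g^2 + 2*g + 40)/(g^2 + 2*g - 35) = (g^2 - 2*g - 8)/(g + 7)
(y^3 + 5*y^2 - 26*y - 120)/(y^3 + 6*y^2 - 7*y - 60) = (y^2 + y - 30)/(y^2 + 2*y - 15)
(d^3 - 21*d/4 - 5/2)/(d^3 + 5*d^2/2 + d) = (d - 5/2)/d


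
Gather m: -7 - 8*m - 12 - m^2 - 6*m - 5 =-m^2 - 14*m - 24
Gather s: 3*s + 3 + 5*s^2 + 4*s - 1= 5*s^2 + 7*s + 2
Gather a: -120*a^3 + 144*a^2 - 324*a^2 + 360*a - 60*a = -120*a^3 - 180*a^2 + 300*a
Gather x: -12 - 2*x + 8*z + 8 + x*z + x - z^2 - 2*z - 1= x*(z - 1) - z^2 + 6*z - 5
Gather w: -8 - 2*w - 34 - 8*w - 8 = -10*w - 50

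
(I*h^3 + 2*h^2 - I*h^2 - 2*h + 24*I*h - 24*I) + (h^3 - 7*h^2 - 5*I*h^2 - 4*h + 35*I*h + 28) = h^3 + I*h^3 - 5*h^2 - 6*I*h^2 - 6*h + 59*I*h + 28 - 24*I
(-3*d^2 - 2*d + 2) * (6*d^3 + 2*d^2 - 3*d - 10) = -18*d^5 - 18*d^4 + 17*d^3 + 40*d^2 + 14*d - 20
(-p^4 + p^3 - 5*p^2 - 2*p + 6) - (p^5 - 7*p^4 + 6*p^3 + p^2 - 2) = -p^5 + 6*p^4 - 5*p^3 - 6*p^2 - 2*p + 8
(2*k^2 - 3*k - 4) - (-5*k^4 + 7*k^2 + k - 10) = 5*k^4 - 5*k^2 - 4*k + 6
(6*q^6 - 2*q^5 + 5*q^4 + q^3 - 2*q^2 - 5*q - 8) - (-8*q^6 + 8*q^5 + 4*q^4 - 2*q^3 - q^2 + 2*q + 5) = 14*q^6 - 10*q^5 + q^4 + 3*q^3 - q^2 - 7*q - 13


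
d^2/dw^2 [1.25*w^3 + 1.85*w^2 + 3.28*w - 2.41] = 7.5*w + 3.7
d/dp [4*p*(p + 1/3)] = 8*p + 4/3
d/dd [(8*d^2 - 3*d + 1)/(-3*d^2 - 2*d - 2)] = (-25*d^2 - 26*d + 8)/(9*d^4 + 12*d^3 + 16*d^2 + 8*d + 4)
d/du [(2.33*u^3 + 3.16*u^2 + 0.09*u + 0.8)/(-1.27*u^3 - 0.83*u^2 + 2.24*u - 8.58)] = (2.0793*u^4 + 10.667*u^3 - 49.7731*u^2 - 52.8976*u - 2.5642)/(1.6129*u^6 + 2.1082*u^5 - 5.0007*u^4 + 18.0748*u^3 + 19.2604*u^2 - 38.4384*u + 73.6164)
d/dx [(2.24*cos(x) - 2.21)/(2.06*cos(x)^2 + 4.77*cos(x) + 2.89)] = (4.6144*cos(x)^2 - 9.1052*cos(x) - 17.0153)*sin(x)/(4.2436*cos(x)^4 + 19.6524*cos(x)^3 + 34.6597*cos(x)^2 + 27.5706*cos(x) + 8.3521)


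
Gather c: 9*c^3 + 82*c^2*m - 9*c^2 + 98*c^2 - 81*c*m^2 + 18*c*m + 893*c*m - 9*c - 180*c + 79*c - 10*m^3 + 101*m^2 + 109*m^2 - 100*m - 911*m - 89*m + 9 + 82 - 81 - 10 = 9*c^3 + c^2*(82*m + 89) + c*(-81*m^2 + 911*m - 110) - 10*m^3 + 210*m^2 - 1100*m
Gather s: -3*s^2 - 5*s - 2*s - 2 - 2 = -3*s^2 - 7*s - 4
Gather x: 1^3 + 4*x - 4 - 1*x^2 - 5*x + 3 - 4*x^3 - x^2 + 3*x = -4*x^3 - 2*x^2 + 2*x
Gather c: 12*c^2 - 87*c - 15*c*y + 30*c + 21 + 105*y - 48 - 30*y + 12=12*c^2 + c*(-15*y - 57) + 75*y - 15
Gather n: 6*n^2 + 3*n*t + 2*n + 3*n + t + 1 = 6*n^2 + n*(3*t + 5) + t + 1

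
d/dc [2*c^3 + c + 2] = 6*c^2 + 1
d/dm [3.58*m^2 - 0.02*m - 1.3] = 7.16*m - 0.02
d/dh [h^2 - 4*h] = 2*h - 4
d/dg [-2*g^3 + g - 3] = 1 - 6*g^2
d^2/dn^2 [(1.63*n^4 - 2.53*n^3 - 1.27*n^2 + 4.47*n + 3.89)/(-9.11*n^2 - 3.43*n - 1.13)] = (-270.554246*n^6 - 305.598594*n^5 - 215.738976*n^4 - 914.959752*n^3 - 1981.618182*n^2 - 433.835514*n + 26.452604)/(756.058031*n^6 + 853.988709*n^5 + 602.877936*n^4 + 252.210301*n^3 + 74.780688*n^2 + 13.139301*n + 1.442897)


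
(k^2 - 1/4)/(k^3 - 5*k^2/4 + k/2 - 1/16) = 4*(2*k + 1)/(8*k^2 - 6*k + 1)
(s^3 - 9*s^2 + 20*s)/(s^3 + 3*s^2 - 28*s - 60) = s*(s - 4)/(s^2 + 8*s + 12)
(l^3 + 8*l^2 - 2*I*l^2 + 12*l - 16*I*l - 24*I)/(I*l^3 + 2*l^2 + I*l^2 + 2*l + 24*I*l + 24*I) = (-I*l^3 + l^2*(-2 - 8*I) + l*(-16 - 12*I) - 24)/(l^3 + l^2*(1 - 2*I) + l*(24 - 2*I) + 24)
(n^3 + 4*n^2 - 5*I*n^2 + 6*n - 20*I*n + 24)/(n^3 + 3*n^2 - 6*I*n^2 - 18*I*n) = (n^2 + n*(4 + I) + 4*I)/(n*(n + 3))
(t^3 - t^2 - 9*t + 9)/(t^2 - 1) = (t^2 - 9)/(t + 1)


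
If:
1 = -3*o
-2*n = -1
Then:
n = 1/2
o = -1/3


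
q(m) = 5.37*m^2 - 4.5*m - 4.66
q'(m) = 10.74*m - 4.5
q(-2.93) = 54.63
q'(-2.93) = -35.97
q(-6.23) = 231.80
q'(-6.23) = -71.41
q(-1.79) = 20.60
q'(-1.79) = -23.72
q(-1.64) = 17.16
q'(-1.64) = -22.11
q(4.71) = 93.27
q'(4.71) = 46.09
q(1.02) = -3.66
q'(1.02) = 6.45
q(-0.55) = -0.56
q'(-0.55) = -10.41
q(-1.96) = 24.79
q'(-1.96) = -25.55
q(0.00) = -4.66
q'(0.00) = -4.50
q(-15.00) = 1271.09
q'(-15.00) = -165.60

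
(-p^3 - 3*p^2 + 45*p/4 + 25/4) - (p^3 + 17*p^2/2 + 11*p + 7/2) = -2*p^3 - 23*p^2/2 + p/4 + 11/4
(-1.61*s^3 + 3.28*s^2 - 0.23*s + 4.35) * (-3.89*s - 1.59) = 6.2629*s^4 - 10.1993*s^3 - 4.3205*s^2 - 16.5558*s - 6.9165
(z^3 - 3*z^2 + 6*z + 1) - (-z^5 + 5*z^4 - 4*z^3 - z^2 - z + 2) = z^5 - 5*z^4 + 5*z^3 - 2*z^2 + 7*z - 1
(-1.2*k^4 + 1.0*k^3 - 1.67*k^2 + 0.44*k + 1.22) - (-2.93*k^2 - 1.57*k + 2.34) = -1.2*k^4 + 1.0*k^3 + 1.26*k^2 + 2.01*k - 1.12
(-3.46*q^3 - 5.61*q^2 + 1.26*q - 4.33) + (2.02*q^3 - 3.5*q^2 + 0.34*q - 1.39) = -1.44*q^3 - 9.11*q^2 + 1.6*q - 5.72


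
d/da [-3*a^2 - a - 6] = -6*a - 1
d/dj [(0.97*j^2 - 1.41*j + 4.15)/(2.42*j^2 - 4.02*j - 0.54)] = (-0.4872*j^2 - 21.1336*j + 17.4444)/(5.8564*j^4 - 19.4568*j^3 + 13.5468*j^2 + 4.3416*j + 0.2916)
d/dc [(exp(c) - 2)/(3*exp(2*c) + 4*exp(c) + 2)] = (-3*exp(2*c) + 12*exp(c) + 10)*exp(c)/(9*exp(4*c) + 24*exp(3*c) + 28*exp(2*c) + 16*exp(c) + 4)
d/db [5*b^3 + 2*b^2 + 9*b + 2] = 15*b^2 + 4*b + 9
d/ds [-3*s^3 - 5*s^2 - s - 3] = -9*s^2 - 10*s - 1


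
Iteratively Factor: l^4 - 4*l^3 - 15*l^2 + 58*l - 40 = (l + 4)*(l^3 - 8*l^2 + 17*l - 10) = (l - 1)*(l + 4)*(l^2 - 7*l + 10) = (l - 5)*(l - 1)*(l + 4)*(l - 2)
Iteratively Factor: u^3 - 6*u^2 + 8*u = (u - 2)*(u^2 - 4*u) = u*(u - 2)*(u - 4)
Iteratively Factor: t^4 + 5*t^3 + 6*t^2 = (t)*(t^3 + 5*t^2 + 6*t) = t*(t + 2)*(t^2 + 3*t) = t*(t + 2)*(t + 3)*(t)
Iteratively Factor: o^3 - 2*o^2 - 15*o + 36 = (o - 3)*(o^2 + o - 12) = (o - 3)*(o + 4)*(o - 3)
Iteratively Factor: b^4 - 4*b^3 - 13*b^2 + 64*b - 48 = (b + 4)*(b^3 - 8*b^2 + 19*b - 12) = (b - 3)*(b + 4)*(b^2 - 5*b + 4) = (b - 4)*(b - 3)*(b + 4)*(b - 1)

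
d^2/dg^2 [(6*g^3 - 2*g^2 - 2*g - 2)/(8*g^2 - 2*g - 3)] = 4*(4*g^3 - 210*g^2 + 57*g - 31)/(512*g^6 - 384*g^5 - 480*g^4 + 280*g^3 + 180*g^2 - 54*g - 27)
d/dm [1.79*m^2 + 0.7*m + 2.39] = 3.58*m + 0.7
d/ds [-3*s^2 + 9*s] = 9 - 6*s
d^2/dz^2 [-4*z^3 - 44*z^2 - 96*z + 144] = -24*z - 88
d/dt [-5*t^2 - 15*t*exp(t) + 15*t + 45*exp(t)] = -15*t*exp(t) - 10*t + 30*exp(t) + 15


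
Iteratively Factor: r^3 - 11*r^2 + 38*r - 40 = (r - 5)*(r^2 - 6*r + 8) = (r - 5)*(r - 2)*(r - 4)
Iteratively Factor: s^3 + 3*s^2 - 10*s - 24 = (s + 4)*(s^2 - s - 6) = (s - 3)*(s + 4)*(s + 2)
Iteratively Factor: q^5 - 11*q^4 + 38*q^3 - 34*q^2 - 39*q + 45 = (q - 3)*(q^4 - 8*q^3 + 14*q^2 + 8*q - 15) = (q - 3)*(q - 1)*(q^3 - 7*q^2 + 7*q + 15) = (q - 3)^2*(q - 1)*(q^2 - 4*q - 5) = (q - 5)*(q - 3)^2*(q - 1)*(q + 1)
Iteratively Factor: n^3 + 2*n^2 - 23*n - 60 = (n + 3)*(n^2 - n - 20) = (n + 3)*(n + 4)*(n - 5)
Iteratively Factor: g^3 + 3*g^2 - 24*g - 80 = (g + 4)*(g^2 - g - 20) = (g - 5)*(g + 4)*(g + 4)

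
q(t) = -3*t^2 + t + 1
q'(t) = 1 - 6*t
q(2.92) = -21.66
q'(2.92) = -16.52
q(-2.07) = -13.92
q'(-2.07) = 13.42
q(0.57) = 0.60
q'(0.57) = -2.42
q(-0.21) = 0.66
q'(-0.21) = 2.26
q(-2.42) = -18.99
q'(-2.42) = 15.52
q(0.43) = 0.88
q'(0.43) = -1.58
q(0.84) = -0.28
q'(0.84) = -4.04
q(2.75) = -18.94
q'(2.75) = -15.50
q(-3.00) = -29.00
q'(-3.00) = 19.00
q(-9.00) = -251.00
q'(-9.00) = 55.00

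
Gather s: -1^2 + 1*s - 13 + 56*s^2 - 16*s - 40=56*s^2 - 15*s - 54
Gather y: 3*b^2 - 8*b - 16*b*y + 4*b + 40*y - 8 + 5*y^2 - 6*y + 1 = 3*b^2 - 4*b + 5*y^2 + y*(34 - 16*b) - 7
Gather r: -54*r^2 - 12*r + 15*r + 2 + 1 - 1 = -54*r^2 + 3*r + 2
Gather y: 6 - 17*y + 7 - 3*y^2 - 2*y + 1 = -3*y^2 - 19*y + 14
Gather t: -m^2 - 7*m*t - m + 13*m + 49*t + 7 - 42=-m^2 + 12*m + t*(49 - 7*m) - 35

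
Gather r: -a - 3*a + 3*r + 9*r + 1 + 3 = -4*a + 12*r + 4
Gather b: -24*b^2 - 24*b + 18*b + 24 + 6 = -24*b^2 - 6*b + 30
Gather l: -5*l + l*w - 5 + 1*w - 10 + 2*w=l*(w - 5) + 3*w - 15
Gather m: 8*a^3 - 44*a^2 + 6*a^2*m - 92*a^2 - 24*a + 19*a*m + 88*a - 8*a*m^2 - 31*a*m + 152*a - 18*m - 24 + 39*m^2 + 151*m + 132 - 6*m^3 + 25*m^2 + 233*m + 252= 8*a^3 - 136*a^2 + 216*a - 6*m^3 + m^2*(64 - 8*a) + m*(6*a^2 - 12*a + 366) + 360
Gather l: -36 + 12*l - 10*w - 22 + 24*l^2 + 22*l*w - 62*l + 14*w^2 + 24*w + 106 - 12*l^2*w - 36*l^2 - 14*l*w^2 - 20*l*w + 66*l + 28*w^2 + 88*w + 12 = l^2*(-12*w - 12) + l*(-14*w^2 + 2*w + 16) + 42*w^2 + 102*w + 60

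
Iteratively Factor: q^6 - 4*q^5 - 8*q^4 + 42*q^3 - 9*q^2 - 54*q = (q - 3)*(q^5 - q^4 - 11*q^3 + 9*q^2 + 18*q) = (q - 3)^2*(q^4 + 2*q^3 - 5*q^2 - 6*q) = q*(q - 3)^2*(q^3 + 2*q^2 - 5*q - 6) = q*(q - 3)^2*(q + 3)*(q^2 - q - 2) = q*(q - 3)^2*(q - 2)*(q + 3)*(q + 1)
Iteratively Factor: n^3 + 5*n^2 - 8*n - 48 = (n - 3)*(n^2 + 8*n + 16) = (n - 3)*(n + 4)*(n + 4)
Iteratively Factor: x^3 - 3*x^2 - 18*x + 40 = (x - 5)*(x^2 + 2*x - 8) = (x - 5)*(x + 4)*(x - 2)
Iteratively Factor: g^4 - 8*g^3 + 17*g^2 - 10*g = (g - 5)*(g^3 - 3*g^2 + 2*g) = g*(g - 5)*(g^2 - 3*g + 2) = g*(g - 5)*(g - 1)*(g - 2)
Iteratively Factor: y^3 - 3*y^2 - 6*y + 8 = (y + 2)*(y^2 - 5*y + 4) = (y - 4)*(y + 2)*(y - 1)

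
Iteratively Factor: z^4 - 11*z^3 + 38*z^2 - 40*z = (z - 2)*(z^3 - 9*z^2 + 20*z) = (z - 4)*(z - 2)*(z^2 - 5*z) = (z - 5)*(z - 4)*(z - 2)*(z)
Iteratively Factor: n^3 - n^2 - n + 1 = (n - 1)*(n^2 - 1) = (n - 1)*(n + 1)*(n - 1)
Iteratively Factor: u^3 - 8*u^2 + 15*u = (u - 3)*(u^2 - 5*u) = u*(u - 3)*(u - 5)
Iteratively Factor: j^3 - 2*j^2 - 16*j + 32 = (j - 4)*(j^2 + 2*j - 8) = (j - 4)*(j - 2)*(j + 4)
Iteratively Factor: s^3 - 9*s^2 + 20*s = (s)*(s^2 - 9*s + 20) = s*(s - 4)*(s - 5)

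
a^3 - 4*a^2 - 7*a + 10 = (a - 5)*(a - 1)*(a + 2)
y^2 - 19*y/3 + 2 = (y - 6)*(y - 1/3)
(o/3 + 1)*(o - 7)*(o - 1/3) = o^3/3 - 13*o^2/9 - 59*o/9 + 7/3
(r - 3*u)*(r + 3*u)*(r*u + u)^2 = r^4*u^2 + 2*r^3*u^2 - 9*r^2*u^4 + r^2*u^2 - 18*r*u^4 - 9*u^4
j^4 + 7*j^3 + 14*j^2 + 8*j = j*(j + 1)*(j + 2)*(j + 4)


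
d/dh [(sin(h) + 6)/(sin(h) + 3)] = -3*cos(h)/(sin(h) + 3)^2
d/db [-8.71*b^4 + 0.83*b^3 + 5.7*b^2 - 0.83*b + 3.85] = -34.84*b^3 + 2.49*b^2 + 11.4*b - 0.83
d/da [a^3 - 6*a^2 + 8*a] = 3*a^2 - 12*a + 8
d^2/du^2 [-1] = 0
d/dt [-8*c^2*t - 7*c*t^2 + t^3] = -8*c^2 - 14*c*t + 3*t^2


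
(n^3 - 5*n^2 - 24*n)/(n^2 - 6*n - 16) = n*(n + 3)/(n + 2)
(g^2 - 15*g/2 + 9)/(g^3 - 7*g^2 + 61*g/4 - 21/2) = 2*(g - 6)/(2*g^2 - 11*g + 14)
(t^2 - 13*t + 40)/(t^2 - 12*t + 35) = (t - 8)/(t - 7)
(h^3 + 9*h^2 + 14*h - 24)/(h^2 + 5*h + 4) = (h^2 + 5*h - 6)/(h + 1)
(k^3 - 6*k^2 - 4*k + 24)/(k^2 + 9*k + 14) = (k^2 - 8*k + 12)/(k + 7)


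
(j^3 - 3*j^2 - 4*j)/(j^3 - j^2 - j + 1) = j*(j - 4)/(j^2 - 2*j + 1)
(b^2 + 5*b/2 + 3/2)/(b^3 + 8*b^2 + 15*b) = (2*b^2 + 5*b + 3)/(2*b*(b^2 + 8*b + 15))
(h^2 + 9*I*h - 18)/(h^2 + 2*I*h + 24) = (h + 3*I)/(h - 4*I)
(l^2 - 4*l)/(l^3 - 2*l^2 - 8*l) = 1/(l + 2)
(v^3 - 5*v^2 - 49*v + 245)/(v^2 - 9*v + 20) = (v^2 - 49)/(v - 4)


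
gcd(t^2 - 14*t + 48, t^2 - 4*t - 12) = t - 6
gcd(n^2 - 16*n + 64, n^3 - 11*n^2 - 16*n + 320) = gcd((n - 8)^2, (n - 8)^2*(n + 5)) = n^2 - 16*n + 64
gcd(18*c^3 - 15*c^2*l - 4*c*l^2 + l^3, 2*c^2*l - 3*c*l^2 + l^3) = c - l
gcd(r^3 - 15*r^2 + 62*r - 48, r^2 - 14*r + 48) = r^2 - 14*r + 48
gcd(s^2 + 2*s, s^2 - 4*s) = s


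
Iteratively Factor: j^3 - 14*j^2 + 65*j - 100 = (j - 5)*(j^2 - 9*j + 20) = (j - 5)*(j - 4)*(j - 5)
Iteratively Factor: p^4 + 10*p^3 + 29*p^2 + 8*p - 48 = (p - 1)*(p^3 + 11*p^2 + 40*p + 48) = (p - 1)*(p + 3)*(p^2 + 8*p + 16) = (p - 1)*(p + 3)*(p + 4)*(p + 4)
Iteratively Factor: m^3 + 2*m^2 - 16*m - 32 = (m - 4)*(m^2 + 6*m + 8) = (m - 4)*(m + 2)*(m + 4)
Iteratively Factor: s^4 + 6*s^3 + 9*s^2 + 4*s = (s)*(s^3 + 6*s^2 + 9*s + 4) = s*(s + 1)*(s^2 + 5*s + 4) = s*(s + 1)*(s + 4)*(s + 1)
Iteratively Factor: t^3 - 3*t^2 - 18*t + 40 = (t - 5)*(t^2 + 2*t - 8) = (t - 5)*(t - 2)*(t + 4)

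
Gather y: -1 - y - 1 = -y - 2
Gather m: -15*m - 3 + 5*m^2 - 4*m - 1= 5*m^2 - 19*m - 4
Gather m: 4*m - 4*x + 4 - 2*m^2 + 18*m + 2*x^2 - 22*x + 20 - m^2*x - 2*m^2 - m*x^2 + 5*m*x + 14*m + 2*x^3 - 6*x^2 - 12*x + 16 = m^2*(-x - 4) + m*(-x^2 + 5*x + 36) + 2*x^3 - 4*x^2 - 38*x + 40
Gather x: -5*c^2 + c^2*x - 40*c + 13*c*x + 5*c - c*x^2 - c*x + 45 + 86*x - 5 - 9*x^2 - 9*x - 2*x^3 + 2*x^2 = -5*c^2 - 35*c - 2*x^3 + x^2*(-c - 7) + x*(c^2 + 12*c + 77) + 40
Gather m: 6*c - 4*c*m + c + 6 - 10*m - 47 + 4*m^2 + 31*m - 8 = 7*c + 4*m^2 + m*(21 - 4*c) - 49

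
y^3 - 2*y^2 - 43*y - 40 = (y - 8)*(y + 1)*(y + 5)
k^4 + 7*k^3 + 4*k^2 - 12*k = k*(k - 1)*(k + 2)*(k + 6)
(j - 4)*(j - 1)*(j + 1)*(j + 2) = j^4 - 2*j^3 - 9*j^2 + 2*j + 8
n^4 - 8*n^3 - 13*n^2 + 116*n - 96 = (n - 8)*(n - 3)*(n - 1)*(n + 4)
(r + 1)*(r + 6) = r^2 + 7*r + 6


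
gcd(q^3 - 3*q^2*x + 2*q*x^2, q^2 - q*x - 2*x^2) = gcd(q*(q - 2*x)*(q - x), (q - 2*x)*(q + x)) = -q + 2*x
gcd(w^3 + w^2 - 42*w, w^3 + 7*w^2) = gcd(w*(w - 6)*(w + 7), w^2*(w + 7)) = w^2 + 7*w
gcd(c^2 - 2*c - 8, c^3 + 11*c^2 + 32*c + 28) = c + 2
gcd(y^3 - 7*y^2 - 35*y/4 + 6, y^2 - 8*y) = y - 8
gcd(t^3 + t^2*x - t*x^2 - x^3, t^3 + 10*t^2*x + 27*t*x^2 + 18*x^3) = t + x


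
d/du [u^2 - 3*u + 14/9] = 2*u - 3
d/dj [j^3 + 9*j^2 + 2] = 3*j*(j + 6)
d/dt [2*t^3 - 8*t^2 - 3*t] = 6*t^2 - 16*t - 3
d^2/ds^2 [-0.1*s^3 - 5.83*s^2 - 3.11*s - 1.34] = -0.6*s - 11.66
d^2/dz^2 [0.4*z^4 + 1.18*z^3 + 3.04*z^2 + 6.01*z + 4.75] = 4.8*z^2 + 7.08*z + 6.08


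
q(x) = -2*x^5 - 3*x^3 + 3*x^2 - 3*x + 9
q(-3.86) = 1951.64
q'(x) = -10*x^4 - 9*x^2 + 6*x - 3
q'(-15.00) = -508368.00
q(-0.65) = 13.27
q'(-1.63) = -107.28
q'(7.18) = -27000.39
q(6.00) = -16101.00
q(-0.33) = 10.43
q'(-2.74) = -650.65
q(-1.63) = 57.87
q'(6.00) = -13251.00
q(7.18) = -39132.17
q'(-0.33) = -6.08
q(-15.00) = 1529604.00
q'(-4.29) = -3581.49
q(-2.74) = 410.33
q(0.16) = 8.58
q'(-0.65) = -12.49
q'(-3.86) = -2380.24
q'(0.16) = -2.28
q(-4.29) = 3220.08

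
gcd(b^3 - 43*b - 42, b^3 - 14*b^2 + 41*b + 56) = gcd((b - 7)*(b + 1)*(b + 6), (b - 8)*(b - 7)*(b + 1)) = b^2 - 6*b - 7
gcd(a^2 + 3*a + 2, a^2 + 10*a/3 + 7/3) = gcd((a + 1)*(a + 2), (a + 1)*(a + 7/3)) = a + 1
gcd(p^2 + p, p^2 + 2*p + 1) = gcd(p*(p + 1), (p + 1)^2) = p + 1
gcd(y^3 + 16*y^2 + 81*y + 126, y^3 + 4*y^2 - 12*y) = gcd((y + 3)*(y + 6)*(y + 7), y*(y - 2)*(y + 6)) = y + 6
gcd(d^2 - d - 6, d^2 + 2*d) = d + 2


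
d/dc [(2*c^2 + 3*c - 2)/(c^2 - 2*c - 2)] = (-7*c^2 - 4*c - 10)/(c^4 - 4*c^3 + 8*c + 4)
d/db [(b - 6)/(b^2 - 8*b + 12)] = -1/(b^2 - 4*b + 4)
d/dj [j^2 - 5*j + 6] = 2*j - 5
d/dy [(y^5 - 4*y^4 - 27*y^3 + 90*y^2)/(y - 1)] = y*(4*y^4 - 17*y^3 - 38*y^2 + 171*y - 180)/(y^2 - 2*y + 1)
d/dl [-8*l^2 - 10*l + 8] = -16*l - 10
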